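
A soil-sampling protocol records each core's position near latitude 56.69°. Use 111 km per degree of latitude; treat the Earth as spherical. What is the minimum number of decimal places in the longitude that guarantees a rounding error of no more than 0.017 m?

7 decimal places

At 56.69° one degree of longitude covers 111000 × cos 56.69° ≈ 111000 × 0.5492 ≈ 60957.7 m.
With N decimal places the half-ulp bound is 0.5·10⁻ᴺ°, or 0.5·10⁻ᴺ × 60957.7 m on the ground.
Setting 30478.9 × 10⁻ᴺ ≤ 0.017 gives 10ᴺ ≥ 1.793e+06, i.e. N ≥ 6.25.
So 7 decimal places suffice (0.00305 m); 6 would allow up to 0.0305 m.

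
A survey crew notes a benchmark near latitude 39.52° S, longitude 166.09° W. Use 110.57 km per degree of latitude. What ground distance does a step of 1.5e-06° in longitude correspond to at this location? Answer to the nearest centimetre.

13 centimetres

1.5e-06° of longitude at 39.52° is 1.5e-06 × 110570 × cos 39.52° ≈ 1.5e-06 × 85294 = 0.127941 m.
That is 0.127941 m = 12.794 cm.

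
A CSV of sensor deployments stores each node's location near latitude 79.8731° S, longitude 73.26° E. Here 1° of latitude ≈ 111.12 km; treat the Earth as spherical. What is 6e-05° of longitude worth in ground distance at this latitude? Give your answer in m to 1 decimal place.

1.2 m

6e-05° of longitude at 79.8731° is 6e-05 × 111120 × cos 79.8731° ≈ 6e-05 × 19538.1 = 1.17229 m.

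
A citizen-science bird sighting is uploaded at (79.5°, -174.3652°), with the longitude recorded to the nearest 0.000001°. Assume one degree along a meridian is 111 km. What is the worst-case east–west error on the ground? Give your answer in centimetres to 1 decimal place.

1.0 centimetres

Rounding to 6 decimal places leaves the longitude within ±5e-07° of the true value.
One degree of longitude at 79.5° is 111000 × cos 79.5° ≈ 111000 × 0.1822 = 20228.1 m.
So at most 5e-07° × 20228.1 ≈ 0.0101141 m east–west.
That is 0.0101141 m = 1.0114 cm.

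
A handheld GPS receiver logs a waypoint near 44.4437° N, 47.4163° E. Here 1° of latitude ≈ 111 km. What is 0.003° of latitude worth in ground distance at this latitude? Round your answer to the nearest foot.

0.003° × 111000 m/° = 333 m.
In feet: 333 m ÷ 0.3048 ≈ 1092.5 ft.

1093 feet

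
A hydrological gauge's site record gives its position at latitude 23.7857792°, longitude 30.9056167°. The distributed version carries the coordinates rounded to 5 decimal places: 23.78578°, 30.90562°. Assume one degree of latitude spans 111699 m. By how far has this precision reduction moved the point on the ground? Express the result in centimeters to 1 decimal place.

34.9 centimeters

Δlat = 23.7857792 − 23.78578 = -0.0000008°; Δlon = 30.9056167 − 30.90562 = -0.0000033°.
North–south shift: -0.0000008 × 111699 = -0.0893592 m.
E–W at 23.7858°: -0.0000033° × 111699 × cos 23.7858° = -0.0000033 × 111699 × 0.9151 ≈ -0.337297 m.
Distance: √(0.0893592² + 0.337297²) ≈ 0.348933 m.
That is 0.348933 m = 34.893 cm.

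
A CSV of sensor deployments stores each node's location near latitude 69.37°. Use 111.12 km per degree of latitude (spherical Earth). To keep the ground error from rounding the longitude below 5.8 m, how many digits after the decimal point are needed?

4 decimal places

At 69.37° one degree of longitude covers 111120 × cos 69.37° ≈ 111120 × 0.3523 ≈ 39151.1 m.
With N decimal places the half-ulp bound is 0.5·10⁻ᴺ°, or 0.5·10⁻ᴺ × 39151.1 m on the ground.
Need 0.5 × 39151.1 × 10⁻ᴺ ≤ 5.8 → 10⁻ᴺ ≤ 2.963e-04, so N ≥ 3.53.
N = 3 would give 19.6 m (too coarse); N = 4 gives 1.96 m ≤ 5.8 m.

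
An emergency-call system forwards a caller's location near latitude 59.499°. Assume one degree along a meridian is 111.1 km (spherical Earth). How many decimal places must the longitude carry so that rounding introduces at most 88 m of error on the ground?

3 decimal places

At 59.499° one degree of longitude covers 111100 × cos 59.499° ≈ 111100 × 0.5076 ≈ 56389.2 m.
With N decimal places the half-ulp bound is 0.5·10⁻ᴺ°, or 0.5·10⁻ᴺ × 56389.2 m on the ground.
Setting 28194.6 × 10⁻ᴺ ≤ 88 gives 10ᴺ ≥ 320.4, i.e. N ≥ 2.51.
So 3 decimal places suffice (28.2 m); 2 would allow up to 282 m.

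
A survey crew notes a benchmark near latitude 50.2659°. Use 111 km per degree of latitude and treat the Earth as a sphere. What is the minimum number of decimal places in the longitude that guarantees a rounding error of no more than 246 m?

3 decimal places

At 50.2659° one degree of longitude covers 111000 × cos 50.2659° ≈ 111000 × 0.6392 ≈ 70954 m.
Rounding to N decimal places gives at most 0.5 × 10⁻ᴺ degrees of error, i.e. 0.5 × 10⁻ᴺ × 70954 m.
Setting 35477 × 10⁻ᴺ ≤ 246 gives 10ᴺ ≥ 144.2, i.e. N ≥ 2.16.
N = 2 would give 355 m (too coarse); N = 3 gives 35.5 m ≤ 246 m.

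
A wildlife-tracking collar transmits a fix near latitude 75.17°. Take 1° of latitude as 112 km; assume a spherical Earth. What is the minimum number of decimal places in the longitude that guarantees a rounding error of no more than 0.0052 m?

7 decimal places

At 75.17° one degree of longitude covers 112000 × cos 75.17° ≈ 112000 × 0.2560 ≈ 28666.6 m.
Rounding to N decimal places gives at most 0.5 × 10⁻ᴺ degrees of error, i.e. 0.5 × 10⁻ᴺ × 28666.6 m.
Setting 14333.3 × 10⁻ᴺ ≤ 0.0052 gives 10ᴺ ≥ 2.756e+06, i.e. N ≥ 6.44.
At 6 places the error can reach 0.0143 m, but 7 places keeps it to 0.00143 m.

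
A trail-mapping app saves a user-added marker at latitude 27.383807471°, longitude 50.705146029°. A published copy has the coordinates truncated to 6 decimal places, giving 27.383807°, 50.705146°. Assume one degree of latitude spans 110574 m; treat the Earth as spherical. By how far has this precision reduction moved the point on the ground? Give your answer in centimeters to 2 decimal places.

5.22 centimeters

The latitude changed by +0.000000471° and the longitude by +0.000000029°.
North–south shift: 0.000000471 × 110574 = 0.0520804 m.
E–W at 27.3838°: 0.000000029° × 110574 × cos 27.3838° = 0.000000029 × 110574 × 0.8879 ≈ 0.00284733 m.
Hypotenuse of the two orthogonal shifts: √(0.0520804² + 0.00284733²) = 0.0521581 m.
That is 0.0521581 m = 5.2158 cm.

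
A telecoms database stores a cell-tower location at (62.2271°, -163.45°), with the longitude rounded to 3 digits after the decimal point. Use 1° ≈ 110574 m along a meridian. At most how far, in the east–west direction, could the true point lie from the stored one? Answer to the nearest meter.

Rounding to 3 decimal places leaves the longitude within ±0.0005° of the true value.
At latitude 62.2271° a degree of longitude spans 110574 m × cos 62.2271° = 110574 × 0.4660 ≈ 51524 m.
Maximum E–W displacement: 0.0005 × 51524 = 25.762 m.

26 meters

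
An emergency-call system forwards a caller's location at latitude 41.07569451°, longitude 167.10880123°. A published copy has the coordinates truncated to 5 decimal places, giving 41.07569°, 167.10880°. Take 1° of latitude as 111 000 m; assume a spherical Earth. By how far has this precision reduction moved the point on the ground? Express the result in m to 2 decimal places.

Δlat = 41.07569451 − 41.07569 = +0.00000451°; Δlon = 167.10880123 − 167.10880 = +0.00000123°.
North–south shift: 0.00000451 × 111000 = 0.50061 m.
East–west at this latitude: 0.00000123° × 111000 × cos 41.0757° ≈ 0.00000123 × 83676.5 = 0.102922 m.
Hypotenuse of the two orthogonal shifts: √(0.50061² + 0.102922²) = 0.511081 m.

0.51 m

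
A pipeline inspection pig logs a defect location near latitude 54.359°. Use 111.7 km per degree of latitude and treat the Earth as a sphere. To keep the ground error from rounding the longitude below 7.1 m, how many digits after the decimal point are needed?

At 54.359° one degree of longitude covers 111700 × cos 54.359° ≈ 111700 × 0.5827 ≈ 65088.1 m.
N decimal places → at most half a unit in the last place, 0.5 × 10⁻ᴺ° = 65088.1/2 × 10⁻ᴺ m.
Setting 32544.1 × 10⁻ᴺ ≤ 7.1 gives 10ᴺ ≥ 4584, i.e. N ≥ 3.66.
So 4 decimal places suffice (3.25 m); 3 would allow up to 32.5 m.

4 decimal places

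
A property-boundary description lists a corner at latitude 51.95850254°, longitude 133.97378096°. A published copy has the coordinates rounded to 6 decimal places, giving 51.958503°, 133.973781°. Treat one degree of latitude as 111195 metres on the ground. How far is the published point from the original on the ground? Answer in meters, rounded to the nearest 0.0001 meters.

0.0512 meters

The latitude changed by -0.00000046° and the longitude by -0.00000004°.
North–south shift: -0.00000046 × 111195 = -0.0511497 m.
East–west at this latitude: -0.00000004° × 111195 × cos 51.9585° ≈ -0.00000004 × 68521.9 = -0.00274088 m.
Combined displacement = (0.0511497² + 0.00274088²)^½ ≈ 0.0512231 m.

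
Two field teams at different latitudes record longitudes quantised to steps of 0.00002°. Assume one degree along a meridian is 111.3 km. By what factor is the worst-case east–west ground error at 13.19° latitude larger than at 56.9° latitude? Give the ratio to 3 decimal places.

With a 0.00002° grid the true value lies within half a step, ±0.00002°/2 = ±1e-05°, of the stored one.
Error at 13.19° = 1e-05° × 111300 × cos 13.19° ≈ 1.113 × 0.9736 = 1.0836 m.
Error at 56.9° = 1e-05° × 111300 × cos 56.9° ≈ 1.113 × 0.5461 = 0.60781 m.
The ratio reduces to cos 13.19° / cos 56.9° = 0.9736/0.5461 ≈ 1.7829.

1.783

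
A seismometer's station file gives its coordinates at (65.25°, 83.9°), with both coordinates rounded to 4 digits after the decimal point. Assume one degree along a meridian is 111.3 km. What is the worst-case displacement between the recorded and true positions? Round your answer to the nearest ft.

Rounding to 4 decimal places leaves each coordinate within ±5e-05° of the true value.
N–S: 5e-05° × 111300 m/° = 5.565 m.
East–west component at 65.25°: 5e-05° × 111300 × cos 65.25° ≈ 5e-05 × 46596.8 ≈ 2.32984 m.
The two errors are perpendicular, so the maximum displacement is √(5.565² + 2.32984²) ≈ 6.03302 m.
Converting: 6.03302 m × 3.2808 ft/m ≈ 19.793 ft.

20 ft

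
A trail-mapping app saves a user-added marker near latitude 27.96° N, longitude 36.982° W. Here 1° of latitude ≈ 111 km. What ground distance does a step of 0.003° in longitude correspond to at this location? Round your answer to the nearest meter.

0.003° of longitude at 27.96° is 0.003 × 111000 × cos 27.96° ≈ 0.003 × 98043.5 = 294.131 m.

294 meters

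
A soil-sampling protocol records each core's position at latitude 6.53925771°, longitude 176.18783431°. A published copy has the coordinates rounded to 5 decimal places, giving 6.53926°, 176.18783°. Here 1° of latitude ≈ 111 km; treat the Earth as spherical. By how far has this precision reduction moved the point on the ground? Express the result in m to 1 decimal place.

The latitude changed by -0.00000229° and the longitude by +0.00000431°.
N–S: -0.00000229° × 111000 m/° = -0.25419 m.
East–west at this latitude: 0.00000431° × 111000 × cos 6.53926° ≈ 0.00000431 × 110278 = 0.475297 m.
Distance: √(0.25419² + 0.475297²) ≈ 0.538999 m.

0.5 m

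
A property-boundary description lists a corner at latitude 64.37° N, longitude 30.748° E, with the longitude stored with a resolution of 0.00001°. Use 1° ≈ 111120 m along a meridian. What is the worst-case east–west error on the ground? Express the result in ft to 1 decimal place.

With a 0.00001° grid the true value lies within half a step, ±0.00001°/2 = ±5e-06°, of the stored one.
At latitude 64.37° a degree of longitude spans 111120 m × cos 64.37° = 111120 × 0.4326 ≈ 48065.8 m.
Maximum E–W displacement: 5e-06 × 48065.8 = 0.240329 m.
Converting: 0.240329 m × 3.2808 ft/m ≈ 0.78848 ft.

0.8 ft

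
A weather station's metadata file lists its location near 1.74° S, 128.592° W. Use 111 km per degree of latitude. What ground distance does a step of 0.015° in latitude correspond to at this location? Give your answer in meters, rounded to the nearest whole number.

1665 meters

0.015° × 111000 m/° = 1665 m.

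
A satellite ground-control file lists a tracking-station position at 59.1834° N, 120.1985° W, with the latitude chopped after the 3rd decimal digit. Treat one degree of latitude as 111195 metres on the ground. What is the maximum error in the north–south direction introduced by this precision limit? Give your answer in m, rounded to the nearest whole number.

Truncating at 3 decimal places can drop up to a full unit in the last place, so the latitude may be off by as much as 0.001°.
So the N–S error is at most 0.001 × 111195 = 111.195 m.

111 m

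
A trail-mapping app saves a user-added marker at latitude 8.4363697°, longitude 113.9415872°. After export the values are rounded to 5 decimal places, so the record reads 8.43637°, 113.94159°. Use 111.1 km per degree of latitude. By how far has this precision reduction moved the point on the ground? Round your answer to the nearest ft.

Δlat = 8.4363697 − 8.43637 = -0.0000003°; Δlon = 113.9415872 − 113.94159 = -0.0000028°.
N–S: -0.0000003° × 111100 m/° = -0.03333 m.
E–W at 8.43637°: -0.0000028° × 111100 × cos 8.43637° = -0.0000028 × 111100 × 0.9892 ≈ -0.307714 m.
Distance: √(0.03333² + 0.307714²) ≈ 0.309514 m.
Converting: 0.309514 m × 3.2808 ft/m ≈ 1.0155 ft.

1 ft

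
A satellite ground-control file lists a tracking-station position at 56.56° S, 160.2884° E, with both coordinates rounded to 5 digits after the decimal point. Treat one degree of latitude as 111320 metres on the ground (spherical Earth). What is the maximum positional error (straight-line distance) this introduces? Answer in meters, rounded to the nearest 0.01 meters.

Rounding to 5 decimal places leaves each coordinate within ±5e-06° of the true value.
North–south component: 5e-06° × 111320 = 0.5566 m.
E–W at 56.56°: 5e-06° × 111320 × cos 56.56° = 5e-06 × 111320 × 0.5511 ≈ 0.306722 m.
Worst case both components are at the extreme and orthogonal: √(0.5566² + 0.306722²) ≈ 0.635517 m.

0.64 meters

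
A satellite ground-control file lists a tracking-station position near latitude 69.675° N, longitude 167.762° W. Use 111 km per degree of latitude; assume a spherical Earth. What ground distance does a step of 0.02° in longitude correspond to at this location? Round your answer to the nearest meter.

771 meters

0.02° of longitude at 69.675° is 0.02 × 111000 × cos 69.675° ≈ 0.02 × 38555.3 = 771.106 m.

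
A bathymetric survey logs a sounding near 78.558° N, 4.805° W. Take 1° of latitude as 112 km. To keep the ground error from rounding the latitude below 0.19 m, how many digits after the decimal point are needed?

6 decimal places

One degree of latitude covers 112000 m.
N decimal places → at most half a unit in the last place, 0.5 × 10⁻ᴺ° = 112000/2 × 10⁻ᴺ m.
Setting 56000 × 10⁻ᴺ ≤ 0.19 gives 10ᴺ ≥ 2.947e+05, i.e. N ≥ 5.47.
At 5 places the error can reach 0.56 m, but 6 places keeps it to 0.056 m.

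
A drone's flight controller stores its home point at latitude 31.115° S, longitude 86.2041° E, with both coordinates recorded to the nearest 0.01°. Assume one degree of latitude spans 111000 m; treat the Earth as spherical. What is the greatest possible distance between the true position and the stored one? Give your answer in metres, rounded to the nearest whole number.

Rounding to 2 decimal places leaves each coordinate within ±0.005° of the true value.
Latitude error → 0.005 × 111000 = 555 m along the meridian.
Longitude error → 0.005 × 111000 × cos 31.115° = 0.005 × 111000 × 0.8561 ≈ 475.153 m.
Combining orthogonally: (555² + 475.153²)^½ ≈ 730.613 m.

731 metres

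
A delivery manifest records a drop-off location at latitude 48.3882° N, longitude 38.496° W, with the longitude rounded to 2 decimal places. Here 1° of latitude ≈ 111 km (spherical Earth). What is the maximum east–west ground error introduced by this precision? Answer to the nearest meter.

369 meters

Rounding to 2 decimal places leaves the longitude within ±0.005° of the true value.
At latitude 48.3882° a degree of longitude spans 111000 m × cos 48.3882° = 111000 × 0.6641 ≈ 73712.9 m.
So at most 0.005° × 73712.9 ≈ 368.565 m east–west.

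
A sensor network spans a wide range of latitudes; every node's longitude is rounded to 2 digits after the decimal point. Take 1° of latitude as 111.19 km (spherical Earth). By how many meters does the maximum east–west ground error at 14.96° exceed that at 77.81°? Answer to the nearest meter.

Rounding to 2 decimal places leaves the longitude within ±0.005° of the true value.
At 14.96°: 0.005° × 111190 × cos 14.96° = 0.005 × 111190 × 0.9661 ≈ 537.11 m.
At 77.81°: 0.005° × 111190 × cos 77.81° = 0.005 × 111190 × 0.2112 ≈ 117.39 m.
So the lower-latitude error exceeds the higher by 537.11 − 117.39 = 419.72 m.

420 meters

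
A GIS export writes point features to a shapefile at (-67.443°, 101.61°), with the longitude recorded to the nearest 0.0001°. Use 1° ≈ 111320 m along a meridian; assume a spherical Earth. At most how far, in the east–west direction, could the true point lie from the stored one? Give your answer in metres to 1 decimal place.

Rounding to 4 decimal places leaves the longitude within ±5e-05° of the true value.
Parallels shrink by cos φ, so at 67.443° a degree of longitude is 111320 × 0.3836 ≈ 42702.6 m.
So at most 5e-05° × 42702.6 ≈ 2.13513 m east–west.

2.1 metres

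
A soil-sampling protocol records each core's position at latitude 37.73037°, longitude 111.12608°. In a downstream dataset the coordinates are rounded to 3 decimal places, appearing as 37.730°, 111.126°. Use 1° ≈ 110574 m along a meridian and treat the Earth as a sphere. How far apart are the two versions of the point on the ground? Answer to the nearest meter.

The latitude changed by +0.00037° and the longitude by +0.00008°.
North–south shift: 0.00037 × 110574 = 40.9124 m.
East–west at this latitude: 0.00008° × 110574 × cos 37.73° ≈ 0.00008 × 87453.3 = 6.99627 m.
Hypotenuse of the two orthogonal shifts: √(40.9124² + 6.99627²) = 41.5063 m.

42 meters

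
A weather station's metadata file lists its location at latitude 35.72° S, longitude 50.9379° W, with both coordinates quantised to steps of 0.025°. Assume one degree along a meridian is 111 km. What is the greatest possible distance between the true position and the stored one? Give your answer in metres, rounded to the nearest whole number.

1787 metres

With a 0.025° grid the true value lies within half a step, ±0.025°/2 = ±0.0125°, of the stored one.
North–south component: 0.0125° × 111000 = 1387.5 m.
Longitude error → 0.0125 × 111000 × cos 35.72° = 0.0125 × 111000 × 0.8119 ≈ 1126.48 m.
The two errors are perpendicular, so the maximum displacement is √(1387.5² + 1126.48²) ≈ 1787.21 m.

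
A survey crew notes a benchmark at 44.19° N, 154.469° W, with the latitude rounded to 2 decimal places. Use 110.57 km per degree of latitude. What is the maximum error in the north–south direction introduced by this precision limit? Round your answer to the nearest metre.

553 metres

Rounding to 2 decimal places leaves the latitude within ±0.005° of the true value.
So the N–S error is at most 0.005 × 110570 = 552.85 m.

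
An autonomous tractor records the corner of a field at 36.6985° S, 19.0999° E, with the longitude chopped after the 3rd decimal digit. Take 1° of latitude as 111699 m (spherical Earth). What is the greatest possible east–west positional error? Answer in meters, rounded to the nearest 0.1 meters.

89.6 meters

Truncating at 3 decimal places can drop up to a full unit in the last place, so the longitude may be off by as much as 0.001°.
One degree of longitude at 36.6985° is 111699 × cos 36.6985° ≈ 111699 × 0.8018 = 89559.3 m.
Maximum E–W displacement: 0.001 × 89559.3 = 89.5593 m.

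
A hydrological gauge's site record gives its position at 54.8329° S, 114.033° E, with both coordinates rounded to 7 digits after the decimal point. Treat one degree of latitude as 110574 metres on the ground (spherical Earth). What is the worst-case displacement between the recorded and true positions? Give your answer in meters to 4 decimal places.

0.0064 meters

Rounding to 7 decimal places leaves each coordinate within ±5e-08° of the true value.
N–S: 5e-08° × 110574 m/° = 0.0055287 m.
East–west component at 54.8329°: 5e-08° × 110574 × cos 54.8329° ≈ 5e-08 × 63686.5 ≈ 0.00318433 m.
Combining orthogonally: (0.0055287² + 0.00318433²)^½ ≈ 0.00638016 m.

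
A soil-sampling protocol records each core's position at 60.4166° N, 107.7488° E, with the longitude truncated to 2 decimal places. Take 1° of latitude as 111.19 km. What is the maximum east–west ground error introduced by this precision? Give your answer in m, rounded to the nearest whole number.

549 m

Truncating at 2 decimal places can drop up to a full unit in the last place, so the longitude may be off by as much as 0.01°.
One degree of longitude at 60.4166° is 111190 × cos 60.4166° ≈ 111190 × 0.4937 = 54893.4 m.
East–west error: 0.01° × 54893.4 m/° ≈ 548.934 m.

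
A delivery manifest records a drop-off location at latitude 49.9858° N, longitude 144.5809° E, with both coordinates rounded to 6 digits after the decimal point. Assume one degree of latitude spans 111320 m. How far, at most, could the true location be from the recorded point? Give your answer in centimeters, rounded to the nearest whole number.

Rounding to 6 decimal places leaves each coordinate within ±5e-07° of the true value.
Latitude error → 5e-07 × 111320 = 0.05566 m along the meridian.
East–west component at 49.9858°: 5e-07° × 111320 × cos 49.9858° ≈ 5e-07 × 71576.2 ≈ 0.0357881 m.
Combining orthogonally: (0.05566² + 0.0357881²)^½ ≈ 0.0661727 m.
That is 0.0661727 m = 6.6173 cm.

7 centimeters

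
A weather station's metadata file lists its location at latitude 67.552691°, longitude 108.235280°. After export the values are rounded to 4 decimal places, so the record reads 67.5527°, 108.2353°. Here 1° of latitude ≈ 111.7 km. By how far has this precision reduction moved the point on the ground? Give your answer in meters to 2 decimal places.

1.32 meters

The latitude changed by -0.000009° and the longitude by -0.000020°.
North–south shift: -0.000009 × 111700 = -1.0053 m.
E–W at 67.5527°: -0.000020° × 111700 × cos 67.5527° = -0.000020 × 111700 × 0.3818 ≈ -0.853016 m.
Combined displacement = (1.0053² + 0.853016²)^½ ≈ 1.31843 m.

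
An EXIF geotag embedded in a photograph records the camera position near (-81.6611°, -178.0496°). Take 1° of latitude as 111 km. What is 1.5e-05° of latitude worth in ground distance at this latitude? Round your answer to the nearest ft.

5 ft

Along a meridian 1.5e-05° is 1.5e-05 × 111000 = 1.665 m.
Converting: 1.665 m × 3.2808 ft/m ≈ 5.4626 ft.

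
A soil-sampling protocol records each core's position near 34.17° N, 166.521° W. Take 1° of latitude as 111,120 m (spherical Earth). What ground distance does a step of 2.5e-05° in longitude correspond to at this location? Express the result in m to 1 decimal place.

2.5e-05° of longitude at 34.17° is 2.5e-05 × 111120 × cos 34.17° ≈ 2.5e-05 × 91937.9 = 2.29845 m.

2.3 m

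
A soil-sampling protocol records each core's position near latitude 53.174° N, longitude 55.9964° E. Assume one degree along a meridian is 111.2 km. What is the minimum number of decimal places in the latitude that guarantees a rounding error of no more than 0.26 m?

6 decimal places

One degree of latitude covers 111200 m.
Rounding to N decimal places gives at most 0.5 × 10⁻ᴺ degrees of error, i.e. 0.5 × 10⁻ᴺ × 111200 m.
Need 0.5 × 111200 × 10⁻ᴺ ≤ 0.26 → 10⁻ᴺ ≤ 4.676e-06, so N ≥ 5.33.
N = 5 would give 0.556 m (too coarse); N = 6 gives 0.0556 m ≤ 0.26 m.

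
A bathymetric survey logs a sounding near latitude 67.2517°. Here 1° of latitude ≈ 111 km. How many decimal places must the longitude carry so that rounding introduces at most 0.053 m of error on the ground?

6

At 67.2517° one degree of longitude covers 111000 × cos 67.2517° ≈ 111000 × 0.3867 ≈ 42921.9 m.
N decimal places → at most half a unit in the last place, 0.5 × 10⁻ᴺ° = 42921.9/2 × 10⁻ᴺ m.
Setting 21460.9 × 10⁻ᴺ ≤ 0.053 gives 10ᴺ ≥ 4.049e+05, i.e. N ≥ 5.61.
At 5 places the error can reach 0.215 m, but 6 places keeps it to 0.0215 m.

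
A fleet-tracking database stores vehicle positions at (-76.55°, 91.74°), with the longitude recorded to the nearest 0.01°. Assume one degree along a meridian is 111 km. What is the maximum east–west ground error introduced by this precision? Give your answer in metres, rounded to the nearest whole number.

129 metres

Rounding to 2 decimal places leaves the longitude within ±0.005° of the true value.
Parallels shrink by cos φ, so at 76.55° a degree of longitude is 111000 × 0.2326 ≈ 25818.2 m.
Maximum E–W displacement: 0.005 × 25818.2 = 129.091 m.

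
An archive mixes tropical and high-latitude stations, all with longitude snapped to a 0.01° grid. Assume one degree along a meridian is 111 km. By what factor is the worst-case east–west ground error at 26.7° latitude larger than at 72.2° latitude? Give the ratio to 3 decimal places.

2.922

With a 0.01° grid the true value lies within half a step, ±0.01°/2 = ±0.005°, of the stored one.
At 26.7°: 0.005° × 111000 × cos 26.7° = 0.005 × 111000 × 0.8934 ≈ 495.82 m.
At 72.2°: 0.005° × 111000 × cos 72.2° = 0.005 × 111000 × 0.3057 ≈ 169.66 m.
The ratio reduces to cos 26.7° / cos 72.2° = 0.8934/0.3057 ≈ 2.9224.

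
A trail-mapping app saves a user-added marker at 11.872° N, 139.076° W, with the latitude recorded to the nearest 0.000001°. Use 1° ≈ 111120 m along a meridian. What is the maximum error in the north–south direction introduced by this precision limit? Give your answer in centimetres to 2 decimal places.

Rounding to 6 decimal places leaves the latitude within ±5e-07° of the true value.
Along the meridian that is 5e-07° × 111120 m/° = 0.05556 m.
That is 0.05556 m = 5.556 cm.

5.56 centimetres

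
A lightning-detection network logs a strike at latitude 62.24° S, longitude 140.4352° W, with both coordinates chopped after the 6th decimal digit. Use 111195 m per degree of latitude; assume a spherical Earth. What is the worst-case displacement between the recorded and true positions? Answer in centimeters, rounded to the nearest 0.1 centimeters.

Truncating at 6 decimal places can drop up to a full unit in the last place, so each coordinate may be off by as much as 1e-06°.
N–S: 1e-06° × 111195 m/° = 0.111195 m.
East–west component at 62.24°: 1e-06° × 111195 × cos 62.24° ≈ 1e-06 × 51791.2 ≈ 0.0517912 m.
The two errors are perpendicular, so the maximum displacement is √(0.111195² + 0.0517912²) ≈ 0.122665 m.
That is 0.122665 m = 12.266 cm.

12.3 centimeters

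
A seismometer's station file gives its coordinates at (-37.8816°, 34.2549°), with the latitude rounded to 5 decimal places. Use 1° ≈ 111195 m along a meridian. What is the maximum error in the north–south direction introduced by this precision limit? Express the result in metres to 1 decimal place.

Rounding to 5 decimal places leaves the latitude within ±5e-06° of the true value.
So the N–S error is at most 5e-06 × 111195 = 0.555975 m.

0.6 metres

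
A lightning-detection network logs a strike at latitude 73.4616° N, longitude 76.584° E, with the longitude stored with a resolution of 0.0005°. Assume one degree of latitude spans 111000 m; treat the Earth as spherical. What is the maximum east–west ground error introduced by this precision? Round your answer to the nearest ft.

26 ft

With a 0.0005° grid the true value lies within half a step, ±0.0005°/2 = ±0.00025°, of the stored one.
Parallels shrink by cos φ, so at 73.4616° a degree of longitude is 111000 × 0.2847 ≈ 31597 m.
East–west error: 0.00025° × 31597 m/° ≈ 7.89926 m.
In feet: 7.89926 m ÷ 0.3048 ≈ 25.916 ft.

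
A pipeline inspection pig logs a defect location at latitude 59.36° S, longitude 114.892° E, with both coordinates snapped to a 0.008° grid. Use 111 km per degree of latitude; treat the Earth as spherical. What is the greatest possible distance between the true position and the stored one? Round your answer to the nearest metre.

With a 0.008° grid the true value lies within half a step, ±0.008°/2 = ±0.004°, of the stored one.
N–S: 0.004° × 111000 m/° = 444 m.
E–W at 59.36°: 0.004° × 111000 × cos 59.36° = 0.004 × 111000 × 0.5096 ≈ 226.281 m.
Combining orthogonally: (444² + 226.281²)^½ ≈ 498.336 m.

498 metres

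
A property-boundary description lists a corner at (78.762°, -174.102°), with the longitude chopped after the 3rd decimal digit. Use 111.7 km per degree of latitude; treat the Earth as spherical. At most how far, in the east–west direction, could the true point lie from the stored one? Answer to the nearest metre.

22 metres

Truncating at 3 decimal places can drop up to a full unit in the last place, so the longitude may be off by as much as 0.001°.
At latitude 78.762° a degree of longitude spans 111700 m × cos 78.762° = 111700 × 0.1949 ≈ 21768.6 m.
So at most 0.001° × 21768.6 ≈ 21.7686 m east–west.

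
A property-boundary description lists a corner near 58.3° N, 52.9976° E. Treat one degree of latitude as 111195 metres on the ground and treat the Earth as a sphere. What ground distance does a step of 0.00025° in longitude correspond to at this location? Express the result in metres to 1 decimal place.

At 58.3° a degree of longitude is 111195 × cos 58.3° ≈ 58429.8 m, so 0.00025° corresponds to 14.6075 m.

14.6 metres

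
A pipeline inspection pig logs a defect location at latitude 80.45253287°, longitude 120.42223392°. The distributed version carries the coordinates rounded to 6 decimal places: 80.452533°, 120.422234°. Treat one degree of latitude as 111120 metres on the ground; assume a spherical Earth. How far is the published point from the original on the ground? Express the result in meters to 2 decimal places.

The latitude changed by -0.00000013° and the longitude by -0.00000008°.
N–S: -0.00000013° × 111120 m/° = -0.0144456 m.
E–W at 80.4525°: -0.00000008° × 111120 × cos 80.4525° = -0.00000008 × 111120 × 0.1659 ≈ -0.00147447 m.
Hypotenuse of the two orthogonal shifts: √(0.0144456² + 0.00147447²) = 0.0145207 m.

0.01 meters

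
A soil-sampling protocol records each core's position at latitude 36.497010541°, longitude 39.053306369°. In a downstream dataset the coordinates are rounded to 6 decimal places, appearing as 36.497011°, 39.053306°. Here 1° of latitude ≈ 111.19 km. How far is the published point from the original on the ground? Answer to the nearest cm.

The latitude changed by -0.000000459° and the longitude by +0.000000369°.
North–south shift: -0.000000459 × 111190 = -0.0510362 m.
E–W at 36.497°: 0.000000369° × 111190 × cos 36.497° = 0.000000369 × 111190 × 0.8039 ≈ 0.0329828 m.
Distance: √(0.0510362² + 0.0329828²) ≈ 0.0607664 m.
That is 0.0607664 m = 6.0766 cm.

6 cm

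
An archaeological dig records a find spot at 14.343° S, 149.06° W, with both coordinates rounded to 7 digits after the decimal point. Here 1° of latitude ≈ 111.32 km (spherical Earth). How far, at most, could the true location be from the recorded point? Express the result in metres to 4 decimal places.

0.0077 metres

Rounding to 7 decimal places leaves each coordinate within ±5e-08° of the true value.
Latitude error → 5e-08 × 111320 = 0.005566 m along the meridian.
E–W at 14.343°: 5e-08° × 111320 × cos 14.343° = 5e-08 × 111320 × 0.9688 ≈ 0.00539251 m.
The two errors are perpendicular, so the maximum displacement is √(0.005566² + 0.00539251²) ≈ 0.00774981 m.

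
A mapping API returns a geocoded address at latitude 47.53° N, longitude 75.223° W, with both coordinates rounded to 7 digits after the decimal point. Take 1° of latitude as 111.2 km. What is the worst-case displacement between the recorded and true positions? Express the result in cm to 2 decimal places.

Rounding to 7 decimal places leaves each coordinate within ±5e-08° of the true value.
North–south component: 5e-08° × 111200 = 0.00556 m.
Longitude error → 5e-08 × 111200 × cos 47.53° = 5e-08 × 111200 × 0.6752 ≈ 0.00375413 m.
Worst case both components are at the extreme and orthogonal: √(0.00556² + 0.00375413²) ≈ 0.00670874 m.
That is 0.00670874 m = 0.67087 cm.

0.67 cm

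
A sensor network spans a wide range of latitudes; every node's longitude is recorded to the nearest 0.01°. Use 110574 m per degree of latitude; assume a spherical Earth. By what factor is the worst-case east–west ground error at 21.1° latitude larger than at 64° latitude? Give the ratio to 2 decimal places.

2.13

Rounding to 2 decimal places leaves the longitude within ±0.005° of the true value.
At 21.1°: 0.005° × 110574 × cos 21.1° = 0.005 × 110574 × 0.9330 ≈ 515.8 m.
At 64°: 0.005° × 110574 × cos 64° = 0.005 × 110574 × 0.4384 ≈ 242.36 m.
The ratio reduces to cos 21.1° / cos 64° = 0.9330/0.4384 ≈ 2.1282.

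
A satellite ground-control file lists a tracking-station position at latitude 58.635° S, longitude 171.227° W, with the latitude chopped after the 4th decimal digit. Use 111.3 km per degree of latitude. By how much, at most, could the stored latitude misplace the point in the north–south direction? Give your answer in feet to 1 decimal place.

Truncating at 4 decimal places can drop up to a full unit in the last place, so the latitude may be off by as much as 0.0001°.
North–south distance: 0.0001° × 111300 m/° = 11.13 m.
In feet: 11.13 m ÷ 0.3048 ≈ 36.516 ft.

36.5 feet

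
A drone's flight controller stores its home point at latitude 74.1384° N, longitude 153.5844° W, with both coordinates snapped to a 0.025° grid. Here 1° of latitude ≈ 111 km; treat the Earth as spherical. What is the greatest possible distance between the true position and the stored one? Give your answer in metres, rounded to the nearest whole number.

1438 metres

With a 0.025° grid the true value lies within half a step, ±0.025°/2 = ±0.0125°, of the stored one.
N–S: 0.0125° × 111000 m/° = 1387.5 m.
E–W at 74.1384°: 0.0125° × 111000 × cos 74.1384° = 0.0125 × 111000 × 0.2733 ≈ 379.224 m.
The two errors are perpendicular, so the maximum displacement is √(1387.5² + 379.224²) ≈ 1438.39 m.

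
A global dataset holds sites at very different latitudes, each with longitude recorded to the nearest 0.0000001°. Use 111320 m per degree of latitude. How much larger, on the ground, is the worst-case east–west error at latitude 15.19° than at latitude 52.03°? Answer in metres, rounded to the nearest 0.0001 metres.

Rounding to 7 decimal places leaves the longitude within ±5e-08° of the true value.
Error at 15.19° = 5e-08° × 111320 × cos 15.19° ≈ 0.005566 × 0.9651 = 0.0053715 m.
Error at 52.03° = 5e-08° × 111320 × cos 52.03° ≈ 0.005566 × 0.6152 = 0.0034245 m.
So the lower-latitude error exceeds the higher by 0.0053715 − 0.0034245 = 0.0019471 m.

0.0019 metres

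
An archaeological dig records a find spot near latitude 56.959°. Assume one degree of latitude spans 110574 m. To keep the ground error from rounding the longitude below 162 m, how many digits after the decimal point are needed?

At 56.959° one degree of longitude covers 110574 × cos 56.959° ≈ 110574 × 0.5452 ≈ 60289.3 m.
With N decimal places the half-ulp bound is 0.5·10⁻ᴺ°, or 0.5·10⁻ᴺ × 60289.3 m on the ground.
Need 0.5 × 60289.3 × 10⁻ᴺ ≤ 162 → 10⁻ᴺ ≤ 5.374e-03, so N ≥ 2.27.
At 2 places the error can reach 301 m, but 3 places keeps it to 30.1 m.

3 decimal places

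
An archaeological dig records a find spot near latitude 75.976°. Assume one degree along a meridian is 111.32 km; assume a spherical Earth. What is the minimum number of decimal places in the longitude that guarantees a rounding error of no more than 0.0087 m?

7 decimal places

At 75.976° one degree of longitude covers 111320 × cos 75.976° ≈ 111320 × 0.2423 ≈ 26976 m.
Rounding to N decimal places gives at most 0.5 × 10⁻ᴺ degrees of error, i.e. 0.5 × 10⁻ᴺ × 26976 m.
Setting 13488 × 10⁻ᴺ ≤ 0.0087 gives 10ᴺ ≥ 1.55e+06, i.e. N ≥ 6.19.
So 7 decimal places suffice (0.00135 m); 6 would allow up to 0.0135 m.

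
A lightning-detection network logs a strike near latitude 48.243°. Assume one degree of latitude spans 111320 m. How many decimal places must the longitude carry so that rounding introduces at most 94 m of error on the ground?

3 decimal places

At 48.243° one degree of longitude covers 111320 × cos 48.243° ≈ 111320 × 0.6660 ≈ 74136.1 m.
Rounding to N decimal places gives at most 0.5 × 10⁻ᴺ degrees of error, i.e. 0.5 × 10⁻ᴺ × 74136.1 m.
Setting 37068 × 10⁻ᴺ ≤ 94 gives 10ᴺ ≥ 394.3, i.e. N ≥ 2.60.
So 3 decimal places suffice (37.1 m); 2 would allow up to 371 m.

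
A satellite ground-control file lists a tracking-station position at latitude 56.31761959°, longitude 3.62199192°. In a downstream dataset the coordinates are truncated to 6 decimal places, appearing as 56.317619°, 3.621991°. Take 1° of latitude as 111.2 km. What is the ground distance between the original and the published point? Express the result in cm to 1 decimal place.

8.7 cm

The latitude changed by +0.00000059° and the longitude by +0.00000092°.
North–south shift: 0.00000059 × 111200 = 0.065608 m.
E–W at 56.3176°: 0.00000092° × 111200 × cos 56.3176° = 0.00000092 × 111200 × 0.5546 ≈ 0.0567366 m.
Combined displacement = (0.065608² + 0.0567366²)^½ ≈ 0.0867379 m.
That is 0.0867379 m = 8.6738 cm.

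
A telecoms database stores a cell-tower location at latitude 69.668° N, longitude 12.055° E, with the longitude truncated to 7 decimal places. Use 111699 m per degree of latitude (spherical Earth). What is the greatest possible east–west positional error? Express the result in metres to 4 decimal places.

Truncating at 7 decimal places can drop up to a full unit in the last place, so the longitude may be off by as much as 1e-07°.
One degree of longitude at 69.668° is 111699 × cos 69.668° ≈ 111699 × 0.3475 = 38810.9 m.
Maximum E–W displacement: 1e-07 × 38810.9 = 0.00388109 m.

0.0039 metres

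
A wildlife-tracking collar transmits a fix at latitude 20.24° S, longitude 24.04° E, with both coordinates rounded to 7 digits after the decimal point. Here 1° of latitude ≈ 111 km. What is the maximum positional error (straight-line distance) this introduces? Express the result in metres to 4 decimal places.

0.0076 metres

Rounding to 7 decimal places leaves each coordinate within ±5e-08° of the true value.
North–south component: 5e-08° × 111000 = 0.00555 m.
E–W at 20.24°: 5e-08° × 111000 × cos 20.24° = 5e-08 × 111000 × 0.9383 ≈ 0.0052073 m.
Combining orthogonally: (0.00555² + 0.0052073²)^½ ≈ 0.00761042 m.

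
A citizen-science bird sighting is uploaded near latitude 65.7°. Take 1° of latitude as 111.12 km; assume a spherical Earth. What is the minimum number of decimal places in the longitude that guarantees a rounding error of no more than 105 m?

3 decimal places

At 65.7° one degree of longitude covers 111120 × cos 65.7° ≈ 111120 × 0.4115 ≈ 45727.5 m.
Rounding to N decimal places gives at most 0.5 × 10⁻ᴺ degrees of error, i.e. 0.5 × 10⁻ᴺ × 45727.5 m.
Setting 22863.7 × 10⁻ᴺ ≤ 105 gives 10ᴺ ≥ 217.7, i.e. N ≥ 2.34.
N = 2 would give 229 m (too coarse); N = 3 gives 22.9 m ≤ 105 m.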